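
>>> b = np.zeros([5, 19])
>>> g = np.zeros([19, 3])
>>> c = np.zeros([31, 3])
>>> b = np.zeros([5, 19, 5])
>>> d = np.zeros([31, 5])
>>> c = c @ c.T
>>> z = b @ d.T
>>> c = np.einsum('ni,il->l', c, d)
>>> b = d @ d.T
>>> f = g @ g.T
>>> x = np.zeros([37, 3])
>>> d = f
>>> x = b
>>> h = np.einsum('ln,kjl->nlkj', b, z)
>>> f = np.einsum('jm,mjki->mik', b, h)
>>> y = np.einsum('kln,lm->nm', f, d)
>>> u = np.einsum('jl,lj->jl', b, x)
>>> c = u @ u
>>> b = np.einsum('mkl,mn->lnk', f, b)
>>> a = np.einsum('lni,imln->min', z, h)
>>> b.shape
(5, 31, 19)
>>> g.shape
(19, 3)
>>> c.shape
(31, 31)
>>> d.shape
(19, 19)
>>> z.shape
(5, 19, 31)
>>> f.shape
(31, 19, 5)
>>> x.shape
(31, 31)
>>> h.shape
(31, 31, 5, 19)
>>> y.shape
(5, 19)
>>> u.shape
(31, 31)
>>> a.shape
(31, 31, 19)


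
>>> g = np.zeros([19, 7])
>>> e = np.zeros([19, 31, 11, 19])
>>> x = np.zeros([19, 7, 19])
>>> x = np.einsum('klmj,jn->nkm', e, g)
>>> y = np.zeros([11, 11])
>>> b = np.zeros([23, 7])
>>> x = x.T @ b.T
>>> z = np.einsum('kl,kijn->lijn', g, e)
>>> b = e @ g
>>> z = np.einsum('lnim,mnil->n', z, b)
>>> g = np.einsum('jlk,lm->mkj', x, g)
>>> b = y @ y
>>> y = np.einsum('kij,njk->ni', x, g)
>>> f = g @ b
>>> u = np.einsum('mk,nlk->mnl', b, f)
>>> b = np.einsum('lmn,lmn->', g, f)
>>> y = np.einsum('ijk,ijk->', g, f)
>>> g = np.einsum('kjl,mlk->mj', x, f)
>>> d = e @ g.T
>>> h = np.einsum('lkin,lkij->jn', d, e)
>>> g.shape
(7, 19)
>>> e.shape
(19, 31, 11, 19)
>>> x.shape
(11, 19, 23)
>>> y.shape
()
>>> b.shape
()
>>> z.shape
(31,)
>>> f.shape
(7, 23, 11)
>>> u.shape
(11, 7, 23)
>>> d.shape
(19, 31, 11, 7)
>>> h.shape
(19, 7)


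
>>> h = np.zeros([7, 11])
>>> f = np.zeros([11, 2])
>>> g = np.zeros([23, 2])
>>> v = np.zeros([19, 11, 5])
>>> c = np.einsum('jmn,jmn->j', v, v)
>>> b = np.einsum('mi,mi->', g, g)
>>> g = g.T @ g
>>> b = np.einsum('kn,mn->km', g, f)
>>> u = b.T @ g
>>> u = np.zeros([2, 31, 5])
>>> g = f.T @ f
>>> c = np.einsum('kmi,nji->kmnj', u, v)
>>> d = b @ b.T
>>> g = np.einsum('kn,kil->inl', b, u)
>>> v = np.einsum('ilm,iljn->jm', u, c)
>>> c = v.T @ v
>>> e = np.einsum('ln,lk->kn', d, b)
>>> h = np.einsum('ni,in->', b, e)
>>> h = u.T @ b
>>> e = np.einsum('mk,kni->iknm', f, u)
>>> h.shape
(5, 31, 11)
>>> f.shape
(11, 2)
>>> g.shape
(31, 11, 5)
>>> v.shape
(19, 5)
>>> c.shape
(5, 5)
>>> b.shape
(2, 11)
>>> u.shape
(2, 31, 5)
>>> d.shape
(2, 2)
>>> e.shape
(5, 2, 31, 11)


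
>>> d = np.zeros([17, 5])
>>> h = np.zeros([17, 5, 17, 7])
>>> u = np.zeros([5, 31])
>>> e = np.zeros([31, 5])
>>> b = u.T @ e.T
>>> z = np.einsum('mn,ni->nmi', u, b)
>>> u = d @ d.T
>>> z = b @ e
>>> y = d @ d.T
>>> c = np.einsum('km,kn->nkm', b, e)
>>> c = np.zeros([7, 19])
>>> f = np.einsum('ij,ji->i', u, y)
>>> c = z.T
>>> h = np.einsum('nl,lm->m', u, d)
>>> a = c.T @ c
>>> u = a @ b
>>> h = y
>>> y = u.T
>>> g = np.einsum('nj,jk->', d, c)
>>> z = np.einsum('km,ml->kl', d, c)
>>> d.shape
(17, 5)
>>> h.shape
(17, 17)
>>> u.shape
(31, 31)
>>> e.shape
(31, 5)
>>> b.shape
(31, 31)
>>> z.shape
(17, 31)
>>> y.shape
(31, 31)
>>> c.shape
(5, 31)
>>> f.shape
(17,)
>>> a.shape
(31, 31)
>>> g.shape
()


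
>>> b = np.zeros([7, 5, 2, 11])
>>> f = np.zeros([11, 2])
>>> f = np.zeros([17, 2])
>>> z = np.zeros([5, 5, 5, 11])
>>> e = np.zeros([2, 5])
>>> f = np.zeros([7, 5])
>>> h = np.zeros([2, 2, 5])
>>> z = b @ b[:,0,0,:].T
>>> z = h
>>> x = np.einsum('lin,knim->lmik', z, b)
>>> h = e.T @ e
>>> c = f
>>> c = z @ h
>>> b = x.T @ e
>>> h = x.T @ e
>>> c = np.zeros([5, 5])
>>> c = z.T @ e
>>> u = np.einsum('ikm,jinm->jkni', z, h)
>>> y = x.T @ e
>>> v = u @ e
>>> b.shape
(7, 2, 11, 5)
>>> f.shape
(7, 5)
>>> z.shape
(2, 2, 5)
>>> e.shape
(2, 5)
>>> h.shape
(7, 2, 11, 5)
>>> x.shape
(2, 11, 2, 7)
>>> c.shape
(5, 2, 5)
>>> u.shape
(7, 2, 11, 2)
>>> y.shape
(7, 2, 11, 5)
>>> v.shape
(7, 2, 11, 5)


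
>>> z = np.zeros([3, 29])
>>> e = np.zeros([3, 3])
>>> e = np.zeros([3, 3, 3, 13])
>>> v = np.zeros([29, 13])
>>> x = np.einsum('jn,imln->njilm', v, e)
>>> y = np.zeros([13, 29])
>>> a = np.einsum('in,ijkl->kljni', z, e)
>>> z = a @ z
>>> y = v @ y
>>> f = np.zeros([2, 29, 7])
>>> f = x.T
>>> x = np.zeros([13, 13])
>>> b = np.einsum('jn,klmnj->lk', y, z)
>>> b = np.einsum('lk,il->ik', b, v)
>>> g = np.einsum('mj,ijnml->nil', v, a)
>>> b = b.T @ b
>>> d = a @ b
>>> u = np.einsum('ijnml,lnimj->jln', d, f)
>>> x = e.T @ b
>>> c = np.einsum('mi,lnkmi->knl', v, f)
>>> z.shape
(3, 13, 3, 29, 29)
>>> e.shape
(3, 3, 3, 13)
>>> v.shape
(29, 13)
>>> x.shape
(13, 3, 3, 3)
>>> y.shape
(29, 29)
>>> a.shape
(3, 13, 3, 29, 3)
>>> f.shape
(3, 3, 3, 29, 13)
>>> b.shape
(3, 3)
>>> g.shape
(3, 3, 3)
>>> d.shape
(3, 13, 3, 29, 3)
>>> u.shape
(13, 3, 3)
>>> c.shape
(3, 3, 3)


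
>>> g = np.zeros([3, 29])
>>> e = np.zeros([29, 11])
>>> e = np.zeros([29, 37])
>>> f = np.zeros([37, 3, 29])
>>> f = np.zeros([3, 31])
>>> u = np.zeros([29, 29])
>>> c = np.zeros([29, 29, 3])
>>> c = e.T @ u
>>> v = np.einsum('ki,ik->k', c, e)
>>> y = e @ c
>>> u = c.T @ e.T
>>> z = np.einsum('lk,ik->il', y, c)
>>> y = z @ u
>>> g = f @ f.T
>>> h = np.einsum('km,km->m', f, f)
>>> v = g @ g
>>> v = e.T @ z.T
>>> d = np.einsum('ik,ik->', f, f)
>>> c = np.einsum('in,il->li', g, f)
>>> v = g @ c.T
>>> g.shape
(3, 3)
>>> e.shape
(29, 37)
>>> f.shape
(3, 31)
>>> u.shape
(29, 29)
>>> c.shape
(31, 3)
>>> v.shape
(3, 31)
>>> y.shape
(37, 29)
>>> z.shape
(37, 29)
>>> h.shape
(31,)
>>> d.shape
()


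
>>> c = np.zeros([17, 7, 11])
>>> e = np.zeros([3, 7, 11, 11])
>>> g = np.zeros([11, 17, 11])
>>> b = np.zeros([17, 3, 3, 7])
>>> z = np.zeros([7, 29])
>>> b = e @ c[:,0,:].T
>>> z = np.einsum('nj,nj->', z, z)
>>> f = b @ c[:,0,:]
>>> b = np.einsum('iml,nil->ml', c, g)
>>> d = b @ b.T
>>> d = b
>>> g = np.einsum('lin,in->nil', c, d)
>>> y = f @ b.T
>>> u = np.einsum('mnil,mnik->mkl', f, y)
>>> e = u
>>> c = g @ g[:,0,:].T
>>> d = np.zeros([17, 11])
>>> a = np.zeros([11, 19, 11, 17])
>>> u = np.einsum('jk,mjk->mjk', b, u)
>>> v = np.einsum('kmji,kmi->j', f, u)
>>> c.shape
(11, 7, 11)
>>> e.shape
(3, 7, 11)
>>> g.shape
(11, 7, 17)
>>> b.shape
(7, 11)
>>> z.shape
()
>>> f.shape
(3, 7, 11, 11)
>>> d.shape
(17, 11)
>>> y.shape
(3, 7, 11, 7)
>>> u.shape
(3, 7, 11)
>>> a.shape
(11, 19, 11, 17)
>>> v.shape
(11,)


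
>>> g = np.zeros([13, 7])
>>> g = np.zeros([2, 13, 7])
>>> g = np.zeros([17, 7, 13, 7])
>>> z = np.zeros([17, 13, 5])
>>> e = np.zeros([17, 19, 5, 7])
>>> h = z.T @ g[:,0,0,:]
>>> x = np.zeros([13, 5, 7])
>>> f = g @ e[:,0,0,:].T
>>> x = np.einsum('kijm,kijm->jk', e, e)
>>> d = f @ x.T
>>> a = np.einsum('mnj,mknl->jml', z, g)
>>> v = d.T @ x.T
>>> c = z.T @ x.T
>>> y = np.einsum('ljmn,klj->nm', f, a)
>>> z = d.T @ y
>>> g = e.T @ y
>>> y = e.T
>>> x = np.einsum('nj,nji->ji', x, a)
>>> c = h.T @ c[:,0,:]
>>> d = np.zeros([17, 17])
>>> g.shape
(7, 5, 19, 13)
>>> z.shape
(5, 13, 7, 13)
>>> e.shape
(17, 19, 5, 7)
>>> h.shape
(5, 13, 7)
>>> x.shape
(17, 7)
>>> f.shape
(17, 7, 13, 17)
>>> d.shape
(17, 17)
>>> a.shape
(5, 17, 7)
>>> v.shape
(5, 13, 7, 5)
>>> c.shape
(7, 13, 5)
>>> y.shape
(7, 5, 19, 17)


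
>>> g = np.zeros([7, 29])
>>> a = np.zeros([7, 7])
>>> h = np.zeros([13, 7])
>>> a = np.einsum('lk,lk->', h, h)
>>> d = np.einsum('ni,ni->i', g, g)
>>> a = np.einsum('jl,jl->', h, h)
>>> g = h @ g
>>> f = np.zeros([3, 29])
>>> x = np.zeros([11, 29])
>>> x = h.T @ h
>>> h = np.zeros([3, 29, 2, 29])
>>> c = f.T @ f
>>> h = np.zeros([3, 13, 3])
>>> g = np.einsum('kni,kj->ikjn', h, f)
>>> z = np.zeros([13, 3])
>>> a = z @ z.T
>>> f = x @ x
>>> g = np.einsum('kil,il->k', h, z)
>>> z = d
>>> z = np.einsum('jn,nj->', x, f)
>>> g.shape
(3,)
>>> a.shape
(13, 13)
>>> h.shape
(3, 13, 3)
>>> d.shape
(29,)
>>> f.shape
(7, 7)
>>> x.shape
(7, 7)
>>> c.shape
(29, 29)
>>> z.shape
()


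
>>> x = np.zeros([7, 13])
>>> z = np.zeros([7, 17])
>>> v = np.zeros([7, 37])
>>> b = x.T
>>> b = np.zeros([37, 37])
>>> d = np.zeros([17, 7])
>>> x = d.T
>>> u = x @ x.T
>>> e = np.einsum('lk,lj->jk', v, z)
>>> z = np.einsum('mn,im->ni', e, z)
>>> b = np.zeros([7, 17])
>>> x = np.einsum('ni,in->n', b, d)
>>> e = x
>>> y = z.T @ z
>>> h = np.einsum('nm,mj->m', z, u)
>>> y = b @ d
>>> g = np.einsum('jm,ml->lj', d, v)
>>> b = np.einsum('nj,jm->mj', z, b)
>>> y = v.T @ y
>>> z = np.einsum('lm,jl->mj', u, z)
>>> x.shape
(7,)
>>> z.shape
(7, 37)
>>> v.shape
(7, 37)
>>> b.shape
(17, 7)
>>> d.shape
(17, 7)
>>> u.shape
(7, 7)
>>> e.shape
(7,)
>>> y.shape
(37, 7)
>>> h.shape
(7,)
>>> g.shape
(37, 17)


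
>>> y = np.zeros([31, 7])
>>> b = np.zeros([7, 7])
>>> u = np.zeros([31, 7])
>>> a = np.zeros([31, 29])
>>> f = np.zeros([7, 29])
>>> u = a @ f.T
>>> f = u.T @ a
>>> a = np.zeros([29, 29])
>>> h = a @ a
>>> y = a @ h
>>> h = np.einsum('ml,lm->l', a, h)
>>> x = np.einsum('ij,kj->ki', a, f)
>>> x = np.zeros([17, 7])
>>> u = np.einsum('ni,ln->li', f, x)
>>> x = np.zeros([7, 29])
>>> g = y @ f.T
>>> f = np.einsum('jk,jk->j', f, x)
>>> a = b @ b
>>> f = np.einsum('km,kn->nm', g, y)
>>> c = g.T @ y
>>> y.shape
(29, 29)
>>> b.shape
(7, 7)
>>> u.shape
(17, 29)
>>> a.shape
(7, 7)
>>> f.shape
(29, 7)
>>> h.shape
(29,)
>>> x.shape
(7, 29)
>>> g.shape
(29, 7)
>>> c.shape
(7, 29)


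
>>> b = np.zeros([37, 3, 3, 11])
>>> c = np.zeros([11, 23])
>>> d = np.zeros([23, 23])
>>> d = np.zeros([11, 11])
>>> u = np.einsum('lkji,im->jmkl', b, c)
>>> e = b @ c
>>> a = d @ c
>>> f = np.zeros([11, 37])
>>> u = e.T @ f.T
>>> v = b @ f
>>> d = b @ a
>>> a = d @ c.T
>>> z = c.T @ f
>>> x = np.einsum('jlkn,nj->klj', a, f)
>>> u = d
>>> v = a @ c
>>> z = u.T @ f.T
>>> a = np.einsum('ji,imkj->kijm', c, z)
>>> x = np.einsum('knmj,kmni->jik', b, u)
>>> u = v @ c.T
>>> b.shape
(37, 3, 3, 11)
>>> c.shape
(11, 23)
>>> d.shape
(37, 3, 3, 23)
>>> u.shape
(37, 3, 3, 11)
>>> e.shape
(37, 3, 3, 23)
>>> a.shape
(3, 23, 11, 3)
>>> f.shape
(11, 37)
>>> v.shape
(37, 3, 3, 23)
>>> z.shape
(23, 3, 3, 11)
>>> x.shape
(11, 23, 37)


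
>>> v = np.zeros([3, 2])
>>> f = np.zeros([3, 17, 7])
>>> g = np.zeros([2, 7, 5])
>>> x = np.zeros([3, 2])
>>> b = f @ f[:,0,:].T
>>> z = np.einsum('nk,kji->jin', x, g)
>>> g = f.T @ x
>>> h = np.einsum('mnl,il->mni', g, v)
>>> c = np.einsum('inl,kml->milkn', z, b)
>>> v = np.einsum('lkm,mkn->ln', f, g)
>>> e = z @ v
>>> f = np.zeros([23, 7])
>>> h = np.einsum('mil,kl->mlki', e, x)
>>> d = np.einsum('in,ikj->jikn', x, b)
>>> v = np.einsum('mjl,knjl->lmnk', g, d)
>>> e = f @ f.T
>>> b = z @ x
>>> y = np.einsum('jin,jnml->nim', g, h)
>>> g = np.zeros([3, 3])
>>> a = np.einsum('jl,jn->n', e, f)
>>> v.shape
(2, 7, 3, 3)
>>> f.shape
(23, 7)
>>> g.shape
(3, 3)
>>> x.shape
(3, 2)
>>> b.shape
(7, 5, 2)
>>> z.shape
(7, 5, 3)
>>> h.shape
(7, 2, 3, 5)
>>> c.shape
(17, 7, 3, 3, 5)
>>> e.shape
(23, 23)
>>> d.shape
(3, 3, 17, 2)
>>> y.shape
(2, 17, 3)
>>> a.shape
(7,)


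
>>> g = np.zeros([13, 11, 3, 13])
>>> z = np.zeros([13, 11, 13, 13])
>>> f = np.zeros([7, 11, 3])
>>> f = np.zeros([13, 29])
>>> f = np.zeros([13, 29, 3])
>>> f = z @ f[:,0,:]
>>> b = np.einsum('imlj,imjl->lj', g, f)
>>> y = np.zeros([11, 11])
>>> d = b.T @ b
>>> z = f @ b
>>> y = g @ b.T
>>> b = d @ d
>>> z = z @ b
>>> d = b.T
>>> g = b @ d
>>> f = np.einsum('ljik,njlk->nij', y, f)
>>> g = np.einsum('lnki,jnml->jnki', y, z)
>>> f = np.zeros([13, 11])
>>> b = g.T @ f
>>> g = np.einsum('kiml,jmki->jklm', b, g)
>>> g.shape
(13, 3, 11, 11)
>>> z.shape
(13, 11, 13, 13)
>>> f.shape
(13, 11)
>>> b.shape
(3, 3, 11, 11)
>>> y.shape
(13, 11, 3, 3)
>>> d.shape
(13, 13)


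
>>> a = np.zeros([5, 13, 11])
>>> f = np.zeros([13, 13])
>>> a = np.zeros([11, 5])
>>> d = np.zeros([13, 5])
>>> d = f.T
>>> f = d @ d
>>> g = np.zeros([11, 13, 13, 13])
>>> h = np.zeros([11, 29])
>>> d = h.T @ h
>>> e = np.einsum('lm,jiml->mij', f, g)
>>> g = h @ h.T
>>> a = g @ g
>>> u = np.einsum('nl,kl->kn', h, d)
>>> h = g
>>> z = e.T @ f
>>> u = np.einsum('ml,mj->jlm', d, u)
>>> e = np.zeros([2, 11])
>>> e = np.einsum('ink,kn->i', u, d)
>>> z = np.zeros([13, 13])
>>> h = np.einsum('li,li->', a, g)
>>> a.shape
(11, 11)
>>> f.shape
(13, 13)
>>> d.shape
(29, 29)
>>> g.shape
(11, 11)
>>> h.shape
()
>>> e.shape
(11,)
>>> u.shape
(11, 29, 29)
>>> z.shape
(13, 13)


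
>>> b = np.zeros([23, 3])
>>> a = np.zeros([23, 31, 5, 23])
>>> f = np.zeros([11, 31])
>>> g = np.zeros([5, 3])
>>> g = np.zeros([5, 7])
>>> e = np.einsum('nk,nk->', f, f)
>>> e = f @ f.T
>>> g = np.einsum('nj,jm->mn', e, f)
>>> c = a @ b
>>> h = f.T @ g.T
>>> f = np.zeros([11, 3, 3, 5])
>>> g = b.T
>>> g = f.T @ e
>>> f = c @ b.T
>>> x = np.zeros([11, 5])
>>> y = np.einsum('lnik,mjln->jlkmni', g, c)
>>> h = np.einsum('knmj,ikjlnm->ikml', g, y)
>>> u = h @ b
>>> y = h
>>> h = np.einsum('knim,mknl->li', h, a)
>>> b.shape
(23, 3)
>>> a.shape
(23, 31, 5, 23)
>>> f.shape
(23, 31, 5, 23)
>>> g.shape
(5, 3, 3, 11)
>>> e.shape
(11, 11)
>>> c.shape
(23, 31, 5, 3)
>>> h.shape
(23, 3)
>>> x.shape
(11, 5)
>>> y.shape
(31, 5, 3, 23)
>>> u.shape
(31, 5, 3, 3)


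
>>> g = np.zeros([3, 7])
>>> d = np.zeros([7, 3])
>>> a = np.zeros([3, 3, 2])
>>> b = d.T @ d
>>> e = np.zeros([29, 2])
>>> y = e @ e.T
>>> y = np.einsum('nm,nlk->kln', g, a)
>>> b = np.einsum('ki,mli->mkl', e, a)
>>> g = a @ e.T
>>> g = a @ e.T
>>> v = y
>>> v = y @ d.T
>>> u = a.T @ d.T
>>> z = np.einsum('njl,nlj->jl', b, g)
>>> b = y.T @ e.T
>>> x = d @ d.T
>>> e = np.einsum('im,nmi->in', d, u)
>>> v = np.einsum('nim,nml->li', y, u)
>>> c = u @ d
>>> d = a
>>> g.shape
(3, 3, 29)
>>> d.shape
(3, 3, 2)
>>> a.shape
(3, 3, 2)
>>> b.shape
(3, 3, 29)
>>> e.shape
(7, 2)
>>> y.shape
(2, 3, 3)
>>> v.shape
(7, 3)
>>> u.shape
(2, 3, 7)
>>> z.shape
(29, 3)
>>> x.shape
(7, 7)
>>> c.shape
(2, 3, 3)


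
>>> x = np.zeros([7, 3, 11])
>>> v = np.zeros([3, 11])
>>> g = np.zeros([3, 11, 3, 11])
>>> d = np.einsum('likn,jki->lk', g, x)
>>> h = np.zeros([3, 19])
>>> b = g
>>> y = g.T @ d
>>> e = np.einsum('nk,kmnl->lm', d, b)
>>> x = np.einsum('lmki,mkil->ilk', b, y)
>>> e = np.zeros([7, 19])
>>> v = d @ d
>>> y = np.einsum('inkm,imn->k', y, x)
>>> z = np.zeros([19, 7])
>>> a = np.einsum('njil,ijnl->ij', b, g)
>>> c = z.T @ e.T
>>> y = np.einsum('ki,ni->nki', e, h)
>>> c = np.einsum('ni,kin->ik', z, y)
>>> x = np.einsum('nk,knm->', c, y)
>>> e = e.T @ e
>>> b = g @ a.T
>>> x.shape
()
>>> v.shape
(3, 3)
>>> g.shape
(3, 11, 3, 11)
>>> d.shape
(3, 3)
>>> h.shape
(3, 19)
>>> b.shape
(3, 11, 3, 3)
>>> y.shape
(3, 7, 19)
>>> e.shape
(19, 19)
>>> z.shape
(19, 7)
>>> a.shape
(3, 11)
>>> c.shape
(7, 3)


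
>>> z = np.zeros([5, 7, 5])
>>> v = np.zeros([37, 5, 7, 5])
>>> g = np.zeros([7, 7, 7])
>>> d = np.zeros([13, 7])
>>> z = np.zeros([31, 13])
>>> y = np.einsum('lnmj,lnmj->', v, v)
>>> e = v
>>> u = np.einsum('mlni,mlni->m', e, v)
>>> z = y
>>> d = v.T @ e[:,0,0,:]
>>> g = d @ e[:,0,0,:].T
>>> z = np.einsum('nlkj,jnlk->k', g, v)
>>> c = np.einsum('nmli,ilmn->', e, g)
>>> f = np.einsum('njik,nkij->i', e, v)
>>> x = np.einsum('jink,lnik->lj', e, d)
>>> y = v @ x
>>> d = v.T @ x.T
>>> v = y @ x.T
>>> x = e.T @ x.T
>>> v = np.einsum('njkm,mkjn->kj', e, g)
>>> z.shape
(5,)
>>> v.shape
(7, 5)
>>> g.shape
(5, 7, 5, 37)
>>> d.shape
(5, 7, 5, 5)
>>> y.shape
(37, 5, 7, 37)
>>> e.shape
(37, 5, 7, 5)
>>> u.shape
(37,)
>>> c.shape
()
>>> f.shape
(7,)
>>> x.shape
(5, 7, 5, 5)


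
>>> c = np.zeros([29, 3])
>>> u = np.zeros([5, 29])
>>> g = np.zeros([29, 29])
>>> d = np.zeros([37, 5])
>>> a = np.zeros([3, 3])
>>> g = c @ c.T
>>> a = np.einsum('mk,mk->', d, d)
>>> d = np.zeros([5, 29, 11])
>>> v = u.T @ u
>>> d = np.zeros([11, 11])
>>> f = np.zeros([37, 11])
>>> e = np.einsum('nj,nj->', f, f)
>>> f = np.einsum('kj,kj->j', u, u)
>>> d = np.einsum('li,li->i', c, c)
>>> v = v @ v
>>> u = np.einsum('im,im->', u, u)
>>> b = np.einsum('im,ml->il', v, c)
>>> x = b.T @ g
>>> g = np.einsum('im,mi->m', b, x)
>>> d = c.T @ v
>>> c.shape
(29, 3)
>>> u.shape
()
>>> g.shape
(3,)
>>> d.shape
(3, 29)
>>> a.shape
()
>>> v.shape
(29, 29)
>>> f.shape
(29,)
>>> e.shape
()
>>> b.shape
(29, 3)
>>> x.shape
(3, 29)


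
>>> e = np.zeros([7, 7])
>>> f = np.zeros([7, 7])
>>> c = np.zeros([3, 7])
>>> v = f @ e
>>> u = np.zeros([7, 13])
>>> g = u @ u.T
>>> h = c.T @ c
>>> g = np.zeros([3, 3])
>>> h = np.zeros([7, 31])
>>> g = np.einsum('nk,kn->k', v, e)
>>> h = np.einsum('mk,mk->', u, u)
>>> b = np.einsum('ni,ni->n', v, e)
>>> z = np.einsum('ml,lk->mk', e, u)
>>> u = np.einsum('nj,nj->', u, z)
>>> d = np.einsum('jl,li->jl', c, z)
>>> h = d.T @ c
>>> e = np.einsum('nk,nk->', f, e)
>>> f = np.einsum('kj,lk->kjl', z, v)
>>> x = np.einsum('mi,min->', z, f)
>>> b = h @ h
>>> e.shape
()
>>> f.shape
(7, 13, 7)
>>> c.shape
(3, 7)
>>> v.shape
(7, 7)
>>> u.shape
()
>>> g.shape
(7,)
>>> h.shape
(7, 7)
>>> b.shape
(7, 7)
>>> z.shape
(7, 13)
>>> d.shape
(3, 7)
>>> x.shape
()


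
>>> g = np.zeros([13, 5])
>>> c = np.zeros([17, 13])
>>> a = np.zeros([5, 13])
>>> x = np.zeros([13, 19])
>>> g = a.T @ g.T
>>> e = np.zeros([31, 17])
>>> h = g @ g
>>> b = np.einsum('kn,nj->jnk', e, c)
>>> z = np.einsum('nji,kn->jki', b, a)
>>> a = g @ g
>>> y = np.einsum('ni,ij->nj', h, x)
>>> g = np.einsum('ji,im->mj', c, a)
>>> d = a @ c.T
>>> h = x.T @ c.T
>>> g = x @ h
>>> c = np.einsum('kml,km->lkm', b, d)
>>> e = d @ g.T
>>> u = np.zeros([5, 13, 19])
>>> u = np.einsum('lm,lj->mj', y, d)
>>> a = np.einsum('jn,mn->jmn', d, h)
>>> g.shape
(13, 17)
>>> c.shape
(31, 13, 17)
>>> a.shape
(13, 19, 17)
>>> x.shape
(13, 19)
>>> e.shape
(13, 13)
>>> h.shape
(19, 17)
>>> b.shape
(13, 17, 31)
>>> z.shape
(17, 5, 31)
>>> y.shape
(13, 19)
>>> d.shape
(13, 17)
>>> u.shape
(19, 17)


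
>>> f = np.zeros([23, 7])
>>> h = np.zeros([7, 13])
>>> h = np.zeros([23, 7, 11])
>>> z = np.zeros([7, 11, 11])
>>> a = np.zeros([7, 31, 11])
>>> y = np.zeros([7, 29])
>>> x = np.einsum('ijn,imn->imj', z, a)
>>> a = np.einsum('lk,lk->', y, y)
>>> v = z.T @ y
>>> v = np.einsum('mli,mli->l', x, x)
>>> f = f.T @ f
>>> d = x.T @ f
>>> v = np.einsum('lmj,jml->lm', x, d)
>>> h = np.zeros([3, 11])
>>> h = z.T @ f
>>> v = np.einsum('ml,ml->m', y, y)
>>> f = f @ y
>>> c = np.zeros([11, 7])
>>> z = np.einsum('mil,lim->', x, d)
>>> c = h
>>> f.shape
(7, 29)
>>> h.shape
(11, 11, 7)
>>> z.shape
()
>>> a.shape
()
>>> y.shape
(7, 29)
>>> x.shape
(7, 31, 11)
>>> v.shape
(7,)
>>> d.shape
(11, 31, 7)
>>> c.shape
(11, 11, 7)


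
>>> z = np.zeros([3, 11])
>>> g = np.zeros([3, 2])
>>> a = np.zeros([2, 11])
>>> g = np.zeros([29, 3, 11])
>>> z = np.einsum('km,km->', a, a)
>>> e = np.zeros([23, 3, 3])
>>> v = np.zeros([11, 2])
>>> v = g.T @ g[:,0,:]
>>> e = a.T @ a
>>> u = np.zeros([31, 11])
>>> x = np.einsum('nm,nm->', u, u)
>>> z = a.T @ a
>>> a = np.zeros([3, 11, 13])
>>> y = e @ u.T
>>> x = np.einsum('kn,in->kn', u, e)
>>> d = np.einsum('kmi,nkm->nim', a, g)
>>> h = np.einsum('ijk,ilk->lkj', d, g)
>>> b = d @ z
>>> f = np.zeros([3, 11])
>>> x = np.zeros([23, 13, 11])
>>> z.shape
(11, 11)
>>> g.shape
(29, 3, 11)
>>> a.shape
(3, 11, 13)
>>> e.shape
(11, 11)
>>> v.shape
(11, 3, 11)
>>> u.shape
(31, 11)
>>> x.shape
(23, 13, 11)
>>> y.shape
(11, 31)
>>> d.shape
(29, 13, 11)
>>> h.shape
(3, 11, 13)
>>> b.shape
(29, 13, 11)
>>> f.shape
(3, 11)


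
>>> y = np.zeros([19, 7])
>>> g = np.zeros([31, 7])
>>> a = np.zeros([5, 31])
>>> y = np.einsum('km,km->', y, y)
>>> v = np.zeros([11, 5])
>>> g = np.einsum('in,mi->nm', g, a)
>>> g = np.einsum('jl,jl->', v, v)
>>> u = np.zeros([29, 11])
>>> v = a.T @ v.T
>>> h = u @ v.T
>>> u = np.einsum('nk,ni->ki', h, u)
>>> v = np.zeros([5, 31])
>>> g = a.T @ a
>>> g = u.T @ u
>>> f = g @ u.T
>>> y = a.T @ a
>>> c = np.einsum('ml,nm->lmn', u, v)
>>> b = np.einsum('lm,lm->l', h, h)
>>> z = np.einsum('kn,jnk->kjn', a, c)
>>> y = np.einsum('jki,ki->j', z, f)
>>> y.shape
(5,)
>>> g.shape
(11, 11)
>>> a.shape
(5, 31)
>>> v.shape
(5, 31)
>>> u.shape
(31, 11)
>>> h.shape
(29, 31)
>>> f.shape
(11, 31)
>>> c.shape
(11, 31, 5)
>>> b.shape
(29,)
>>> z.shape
(5, 11, 31)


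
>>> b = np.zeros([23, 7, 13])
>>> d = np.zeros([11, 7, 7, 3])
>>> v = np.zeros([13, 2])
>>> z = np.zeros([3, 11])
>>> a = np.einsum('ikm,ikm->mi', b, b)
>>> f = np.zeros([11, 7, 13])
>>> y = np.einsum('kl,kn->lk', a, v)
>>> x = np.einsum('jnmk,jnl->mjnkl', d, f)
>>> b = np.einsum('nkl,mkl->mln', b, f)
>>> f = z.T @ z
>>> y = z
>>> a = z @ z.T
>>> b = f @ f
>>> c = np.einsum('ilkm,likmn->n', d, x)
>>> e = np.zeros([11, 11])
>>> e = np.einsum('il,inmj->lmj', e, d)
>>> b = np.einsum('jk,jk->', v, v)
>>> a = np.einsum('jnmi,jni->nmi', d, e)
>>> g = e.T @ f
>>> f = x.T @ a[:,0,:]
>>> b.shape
()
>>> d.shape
(11, 7, 7, 3)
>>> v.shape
(13, 2)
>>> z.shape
(3, 11)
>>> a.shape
(7, 7, 3)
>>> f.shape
(13, 3, 7, 11, 3)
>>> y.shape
(3, 11)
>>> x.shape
(7, 11, 7, 3, 13)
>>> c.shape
(13,)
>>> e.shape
(11, 7, 3)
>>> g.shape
(3, 7, 11)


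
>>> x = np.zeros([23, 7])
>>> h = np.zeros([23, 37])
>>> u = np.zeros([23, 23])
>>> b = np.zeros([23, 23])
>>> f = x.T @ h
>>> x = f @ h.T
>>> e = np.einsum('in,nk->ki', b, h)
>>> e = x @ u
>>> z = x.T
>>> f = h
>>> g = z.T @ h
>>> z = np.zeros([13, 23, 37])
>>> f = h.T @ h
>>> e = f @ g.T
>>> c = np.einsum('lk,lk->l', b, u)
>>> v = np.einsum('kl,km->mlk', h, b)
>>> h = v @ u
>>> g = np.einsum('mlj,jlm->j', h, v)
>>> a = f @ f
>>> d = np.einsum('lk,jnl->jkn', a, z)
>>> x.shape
(7, 23)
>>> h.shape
(23, 37, 23)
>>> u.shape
(23, 23)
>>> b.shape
(23, 23)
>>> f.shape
(37, 37)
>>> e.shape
(37, 7)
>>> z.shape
(13, 23, 37)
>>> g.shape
(23,)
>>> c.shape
(23,)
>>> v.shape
(23, 37, 23)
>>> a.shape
(37, 37)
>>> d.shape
(13, 37, 23)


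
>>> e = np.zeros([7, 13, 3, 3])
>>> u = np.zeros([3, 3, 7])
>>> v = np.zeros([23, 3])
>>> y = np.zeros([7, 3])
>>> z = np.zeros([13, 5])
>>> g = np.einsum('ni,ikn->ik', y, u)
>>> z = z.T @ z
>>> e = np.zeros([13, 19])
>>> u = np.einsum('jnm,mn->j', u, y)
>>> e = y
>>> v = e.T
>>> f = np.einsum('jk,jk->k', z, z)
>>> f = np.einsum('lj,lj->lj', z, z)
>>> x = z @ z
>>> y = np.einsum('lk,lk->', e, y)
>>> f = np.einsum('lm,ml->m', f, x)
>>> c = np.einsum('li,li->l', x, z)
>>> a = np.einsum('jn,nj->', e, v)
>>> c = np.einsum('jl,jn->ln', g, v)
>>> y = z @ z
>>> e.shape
(7, 3)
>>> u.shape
(3,)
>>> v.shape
(3, 7)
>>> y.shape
(5, 5)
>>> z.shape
(5, 5)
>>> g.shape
(3, 3)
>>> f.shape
(5,)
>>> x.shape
(5, 5)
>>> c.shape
(3, 7)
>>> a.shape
()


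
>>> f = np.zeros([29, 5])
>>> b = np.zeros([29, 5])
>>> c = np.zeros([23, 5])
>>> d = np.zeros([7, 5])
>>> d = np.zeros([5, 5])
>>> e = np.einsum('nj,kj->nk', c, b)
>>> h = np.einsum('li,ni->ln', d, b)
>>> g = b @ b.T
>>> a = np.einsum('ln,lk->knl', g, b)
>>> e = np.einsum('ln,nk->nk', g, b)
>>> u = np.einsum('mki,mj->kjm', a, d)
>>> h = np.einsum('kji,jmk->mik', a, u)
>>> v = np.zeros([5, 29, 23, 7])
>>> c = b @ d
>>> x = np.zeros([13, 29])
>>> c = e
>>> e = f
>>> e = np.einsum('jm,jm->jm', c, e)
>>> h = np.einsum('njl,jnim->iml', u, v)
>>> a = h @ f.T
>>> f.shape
(29, 5)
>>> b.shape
(29, 5)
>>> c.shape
(29, 5)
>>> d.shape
(5, 5)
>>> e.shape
(29, 5)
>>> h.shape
(23, 7, 5)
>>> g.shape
(29, 29)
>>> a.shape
(23, 7, 29)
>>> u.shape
(29, 5, 5)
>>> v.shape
(5, 29, 23, 7)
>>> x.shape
(13, 29)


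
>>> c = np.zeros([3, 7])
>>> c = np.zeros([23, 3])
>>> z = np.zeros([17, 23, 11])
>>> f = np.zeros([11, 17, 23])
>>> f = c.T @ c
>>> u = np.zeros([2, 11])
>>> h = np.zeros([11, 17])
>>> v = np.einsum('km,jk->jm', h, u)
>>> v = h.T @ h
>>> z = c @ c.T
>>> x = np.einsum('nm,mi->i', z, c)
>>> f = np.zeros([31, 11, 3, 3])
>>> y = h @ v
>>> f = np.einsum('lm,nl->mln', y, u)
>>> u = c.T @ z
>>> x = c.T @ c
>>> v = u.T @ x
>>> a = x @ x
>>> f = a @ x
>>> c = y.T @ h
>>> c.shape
(17, 17)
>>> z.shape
(23, 23)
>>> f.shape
(3, 3)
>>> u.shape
(3, 23)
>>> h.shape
(11, 17)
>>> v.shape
(23, 3)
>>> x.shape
(3, 3)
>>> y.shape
(11, 17)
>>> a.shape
(3, 3)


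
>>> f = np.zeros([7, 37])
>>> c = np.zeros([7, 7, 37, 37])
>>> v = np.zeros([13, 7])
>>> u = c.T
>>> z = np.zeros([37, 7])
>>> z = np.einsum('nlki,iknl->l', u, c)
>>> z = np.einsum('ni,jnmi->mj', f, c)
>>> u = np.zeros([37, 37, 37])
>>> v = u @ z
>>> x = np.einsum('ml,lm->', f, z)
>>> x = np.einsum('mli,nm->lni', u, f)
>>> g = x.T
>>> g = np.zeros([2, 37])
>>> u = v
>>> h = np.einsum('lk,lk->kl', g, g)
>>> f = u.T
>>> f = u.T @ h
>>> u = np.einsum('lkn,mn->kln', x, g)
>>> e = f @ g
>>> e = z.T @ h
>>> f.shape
(7, 37, 2)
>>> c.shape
(7, 7, 37, 37)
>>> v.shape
(37, 37, 7)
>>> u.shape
(7, 37, 37)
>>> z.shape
(37, 7)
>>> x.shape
(37, 7, 37)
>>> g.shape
(2, 37)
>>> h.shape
(37, 2)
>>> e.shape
(7, 2)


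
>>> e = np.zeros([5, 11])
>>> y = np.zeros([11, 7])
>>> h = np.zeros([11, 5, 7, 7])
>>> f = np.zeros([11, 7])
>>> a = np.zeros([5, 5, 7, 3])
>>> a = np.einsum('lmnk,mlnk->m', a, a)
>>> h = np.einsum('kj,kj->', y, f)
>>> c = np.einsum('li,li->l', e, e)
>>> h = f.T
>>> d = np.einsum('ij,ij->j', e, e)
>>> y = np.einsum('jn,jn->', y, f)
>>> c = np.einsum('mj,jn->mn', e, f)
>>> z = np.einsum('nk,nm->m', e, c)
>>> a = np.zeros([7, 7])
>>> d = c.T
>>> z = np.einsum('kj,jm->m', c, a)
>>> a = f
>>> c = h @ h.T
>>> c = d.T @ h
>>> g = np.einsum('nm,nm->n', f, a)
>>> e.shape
(5, 11)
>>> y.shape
()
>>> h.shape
(7, 11)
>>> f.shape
(11, 7)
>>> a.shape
(11, 7)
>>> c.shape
(5, 11)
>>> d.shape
(7, 5)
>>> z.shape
(7,)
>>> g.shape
(11,)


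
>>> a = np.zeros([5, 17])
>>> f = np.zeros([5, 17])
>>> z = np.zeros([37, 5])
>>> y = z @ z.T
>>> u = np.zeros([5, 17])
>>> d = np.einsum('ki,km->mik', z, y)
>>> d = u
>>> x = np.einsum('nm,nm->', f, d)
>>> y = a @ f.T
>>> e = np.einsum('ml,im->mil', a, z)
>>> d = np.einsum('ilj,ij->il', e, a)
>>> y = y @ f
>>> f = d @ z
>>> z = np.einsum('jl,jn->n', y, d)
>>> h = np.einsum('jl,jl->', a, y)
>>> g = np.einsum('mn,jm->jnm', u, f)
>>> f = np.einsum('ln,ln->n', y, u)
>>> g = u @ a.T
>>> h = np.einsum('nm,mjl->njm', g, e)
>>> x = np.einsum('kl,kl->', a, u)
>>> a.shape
(5, 17)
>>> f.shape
(17,)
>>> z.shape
(37,)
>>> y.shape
(5, 17)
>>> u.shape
(5, 17)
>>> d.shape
(5, 37)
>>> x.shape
()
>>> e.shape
(5, 37, 17)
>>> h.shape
(5, 37, 5)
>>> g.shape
(5, 5)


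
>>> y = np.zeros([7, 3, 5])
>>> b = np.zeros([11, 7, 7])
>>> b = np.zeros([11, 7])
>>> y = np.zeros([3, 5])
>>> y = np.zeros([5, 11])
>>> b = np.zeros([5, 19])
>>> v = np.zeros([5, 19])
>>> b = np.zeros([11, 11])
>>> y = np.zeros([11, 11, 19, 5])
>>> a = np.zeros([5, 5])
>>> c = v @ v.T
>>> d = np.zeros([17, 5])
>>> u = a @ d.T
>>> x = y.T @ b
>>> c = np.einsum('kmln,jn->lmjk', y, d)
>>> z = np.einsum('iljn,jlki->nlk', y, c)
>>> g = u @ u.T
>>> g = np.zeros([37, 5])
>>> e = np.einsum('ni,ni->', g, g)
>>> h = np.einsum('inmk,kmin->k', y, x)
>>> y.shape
(11, 11, 19, 5)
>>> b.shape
(11, 11)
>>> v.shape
(5, 19)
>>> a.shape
(5, 5)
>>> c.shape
(19, 11, 17, 11)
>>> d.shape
(17, 5)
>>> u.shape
(5, 17)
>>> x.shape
(5, 19, 11, 11)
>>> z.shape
(5, 11, 17)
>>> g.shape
(37, 5)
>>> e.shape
()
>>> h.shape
(5,)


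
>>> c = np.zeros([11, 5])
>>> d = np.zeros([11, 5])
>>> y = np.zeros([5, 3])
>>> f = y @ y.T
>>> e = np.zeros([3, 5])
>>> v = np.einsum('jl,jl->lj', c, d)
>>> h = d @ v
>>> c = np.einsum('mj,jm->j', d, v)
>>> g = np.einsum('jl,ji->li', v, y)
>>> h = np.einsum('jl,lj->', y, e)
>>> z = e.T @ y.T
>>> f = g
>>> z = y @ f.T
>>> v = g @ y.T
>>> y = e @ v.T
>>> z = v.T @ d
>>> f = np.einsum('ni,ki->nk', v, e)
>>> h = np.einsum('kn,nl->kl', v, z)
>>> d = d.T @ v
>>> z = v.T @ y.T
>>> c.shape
(5,)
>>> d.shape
(5, 5)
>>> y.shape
(3, 11)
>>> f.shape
(11, 3)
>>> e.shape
(3, 5)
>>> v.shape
(11, 5)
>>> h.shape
(11, 5)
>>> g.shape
(11, 3)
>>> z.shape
(5, 3)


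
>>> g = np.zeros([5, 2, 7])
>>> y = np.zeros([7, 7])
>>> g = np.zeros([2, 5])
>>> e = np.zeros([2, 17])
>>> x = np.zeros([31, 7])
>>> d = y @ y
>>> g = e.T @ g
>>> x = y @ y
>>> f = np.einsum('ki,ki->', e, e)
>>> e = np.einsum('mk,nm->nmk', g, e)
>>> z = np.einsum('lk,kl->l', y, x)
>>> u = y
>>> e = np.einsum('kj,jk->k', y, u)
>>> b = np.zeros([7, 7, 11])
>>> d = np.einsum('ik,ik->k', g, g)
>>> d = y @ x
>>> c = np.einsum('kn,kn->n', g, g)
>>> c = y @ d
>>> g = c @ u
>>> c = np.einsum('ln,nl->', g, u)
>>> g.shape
(7, 7)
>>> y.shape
(7, 7)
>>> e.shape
(7,)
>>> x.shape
(7, 7)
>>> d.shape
(7, 7)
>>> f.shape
()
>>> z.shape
(7,)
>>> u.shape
(7, 7)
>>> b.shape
(7, 7, 11)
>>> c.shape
()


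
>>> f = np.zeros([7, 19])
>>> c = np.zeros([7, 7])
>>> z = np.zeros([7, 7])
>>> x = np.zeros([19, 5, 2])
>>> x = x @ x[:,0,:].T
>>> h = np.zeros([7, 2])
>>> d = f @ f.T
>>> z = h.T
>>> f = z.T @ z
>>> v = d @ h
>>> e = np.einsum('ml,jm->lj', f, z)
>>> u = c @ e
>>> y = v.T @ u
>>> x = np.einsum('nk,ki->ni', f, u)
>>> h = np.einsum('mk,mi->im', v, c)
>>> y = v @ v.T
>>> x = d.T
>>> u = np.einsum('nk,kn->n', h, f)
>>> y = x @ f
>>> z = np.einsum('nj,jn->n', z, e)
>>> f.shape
(7, 7)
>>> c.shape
(7, 7)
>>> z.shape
(2,)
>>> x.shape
(7, 7)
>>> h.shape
(7, 7)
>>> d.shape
(7, 7)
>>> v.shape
(7, 2)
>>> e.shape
(7, 2)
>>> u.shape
(7,)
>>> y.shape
(7, 7)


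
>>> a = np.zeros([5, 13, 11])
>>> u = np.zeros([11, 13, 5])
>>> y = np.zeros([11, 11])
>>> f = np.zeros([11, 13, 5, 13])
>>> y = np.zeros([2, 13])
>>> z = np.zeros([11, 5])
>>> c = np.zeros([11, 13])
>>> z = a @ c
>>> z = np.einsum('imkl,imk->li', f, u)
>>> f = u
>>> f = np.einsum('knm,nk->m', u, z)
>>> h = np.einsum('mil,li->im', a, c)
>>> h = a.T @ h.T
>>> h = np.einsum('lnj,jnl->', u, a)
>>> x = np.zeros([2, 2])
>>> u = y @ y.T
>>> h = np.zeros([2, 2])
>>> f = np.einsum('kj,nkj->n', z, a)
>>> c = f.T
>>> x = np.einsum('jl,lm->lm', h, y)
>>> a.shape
(5, 13, 11)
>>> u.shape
(2, 2)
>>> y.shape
(2, 13)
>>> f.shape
(5,)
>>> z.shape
(13, 11)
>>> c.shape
(5,)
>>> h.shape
(2, 2)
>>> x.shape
(2, 13)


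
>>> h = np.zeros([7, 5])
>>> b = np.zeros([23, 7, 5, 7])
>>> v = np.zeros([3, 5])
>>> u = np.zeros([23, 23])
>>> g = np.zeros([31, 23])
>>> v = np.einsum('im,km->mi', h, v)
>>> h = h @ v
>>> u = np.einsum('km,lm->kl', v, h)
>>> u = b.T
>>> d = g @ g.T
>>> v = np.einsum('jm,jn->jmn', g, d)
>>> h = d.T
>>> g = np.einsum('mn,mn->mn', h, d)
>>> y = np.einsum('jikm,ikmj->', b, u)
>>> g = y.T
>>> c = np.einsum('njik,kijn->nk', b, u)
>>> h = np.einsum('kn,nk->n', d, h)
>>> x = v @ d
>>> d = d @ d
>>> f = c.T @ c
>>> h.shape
(31,)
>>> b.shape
(23, 7, 5, 7)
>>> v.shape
(31, 23, 31)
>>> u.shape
(7, 5, 7, 23)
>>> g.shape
()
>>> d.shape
(31, 31)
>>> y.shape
()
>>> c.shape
(23, 7)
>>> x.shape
(31, 23, 31)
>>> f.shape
(7, 7)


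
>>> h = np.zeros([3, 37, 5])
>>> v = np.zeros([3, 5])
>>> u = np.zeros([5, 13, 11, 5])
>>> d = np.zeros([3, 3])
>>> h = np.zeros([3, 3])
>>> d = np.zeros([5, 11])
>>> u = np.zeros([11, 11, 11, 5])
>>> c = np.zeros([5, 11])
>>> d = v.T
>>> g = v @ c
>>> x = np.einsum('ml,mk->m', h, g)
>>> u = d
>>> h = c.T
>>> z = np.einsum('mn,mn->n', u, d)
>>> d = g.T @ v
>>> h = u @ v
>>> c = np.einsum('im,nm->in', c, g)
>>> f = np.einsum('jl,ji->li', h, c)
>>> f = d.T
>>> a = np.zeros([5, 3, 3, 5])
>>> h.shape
(5, 5)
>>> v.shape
(3, 5)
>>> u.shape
(5, 3)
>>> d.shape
(11, 5)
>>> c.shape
(5, 3)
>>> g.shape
(3, 11)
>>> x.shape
(3,)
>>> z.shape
(3,)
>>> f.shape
(5, 11)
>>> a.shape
(5, 3, 3, 5)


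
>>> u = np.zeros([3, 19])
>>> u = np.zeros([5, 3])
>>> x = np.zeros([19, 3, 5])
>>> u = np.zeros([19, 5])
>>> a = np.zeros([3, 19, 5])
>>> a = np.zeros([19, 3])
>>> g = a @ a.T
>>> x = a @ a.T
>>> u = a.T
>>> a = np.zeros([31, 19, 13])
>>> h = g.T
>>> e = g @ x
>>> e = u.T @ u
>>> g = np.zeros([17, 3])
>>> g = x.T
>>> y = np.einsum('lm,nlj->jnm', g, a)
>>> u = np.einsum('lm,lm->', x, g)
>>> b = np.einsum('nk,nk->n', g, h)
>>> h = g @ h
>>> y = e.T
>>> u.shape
()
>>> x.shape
(19, 19)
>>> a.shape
(31, 19, 13)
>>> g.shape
(19, 19)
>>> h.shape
(19, 19)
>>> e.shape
(19, 19)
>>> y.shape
(19, 19)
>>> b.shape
(19,)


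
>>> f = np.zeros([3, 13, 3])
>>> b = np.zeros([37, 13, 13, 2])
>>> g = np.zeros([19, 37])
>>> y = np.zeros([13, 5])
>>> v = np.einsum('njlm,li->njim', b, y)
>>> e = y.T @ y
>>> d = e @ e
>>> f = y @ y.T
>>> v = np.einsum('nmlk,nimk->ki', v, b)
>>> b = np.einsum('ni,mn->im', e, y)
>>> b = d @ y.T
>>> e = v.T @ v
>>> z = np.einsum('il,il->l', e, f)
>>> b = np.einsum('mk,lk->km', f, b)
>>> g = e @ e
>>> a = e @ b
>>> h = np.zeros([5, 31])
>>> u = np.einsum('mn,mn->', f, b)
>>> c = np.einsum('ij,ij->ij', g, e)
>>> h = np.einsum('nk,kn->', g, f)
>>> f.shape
(13, 13)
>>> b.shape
(13, 13)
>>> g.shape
(13, 13)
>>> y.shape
(13, 5)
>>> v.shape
(2, 13)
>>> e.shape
(13, 13)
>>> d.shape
(5, 5)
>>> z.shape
(13,)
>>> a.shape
(13, 13)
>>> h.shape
()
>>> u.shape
()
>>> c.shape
(13, 13)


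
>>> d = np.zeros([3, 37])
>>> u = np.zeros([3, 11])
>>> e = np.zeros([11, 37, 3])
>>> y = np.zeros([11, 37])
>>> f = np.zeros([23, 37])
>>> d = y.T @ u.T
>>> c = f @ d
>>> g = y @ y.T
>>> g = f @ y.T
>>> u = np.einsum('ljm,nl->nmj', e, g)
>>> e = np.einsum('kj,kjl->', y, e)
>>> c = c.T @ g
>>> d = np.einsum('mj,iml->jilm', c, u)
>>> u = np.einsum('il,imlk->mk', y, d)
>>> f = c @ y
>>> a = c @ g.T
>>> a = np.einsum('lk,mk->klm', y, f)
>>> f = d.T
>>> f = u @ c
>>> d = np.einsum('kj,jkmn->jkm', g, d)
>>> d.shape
(11, 23, 37)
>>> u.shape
(23, 3)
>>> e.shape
()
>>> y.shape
(11, 37)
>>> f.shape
(23, 11)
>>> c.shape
(3, 11)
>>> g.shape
(23, 11)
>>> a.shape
(37, 11, 3)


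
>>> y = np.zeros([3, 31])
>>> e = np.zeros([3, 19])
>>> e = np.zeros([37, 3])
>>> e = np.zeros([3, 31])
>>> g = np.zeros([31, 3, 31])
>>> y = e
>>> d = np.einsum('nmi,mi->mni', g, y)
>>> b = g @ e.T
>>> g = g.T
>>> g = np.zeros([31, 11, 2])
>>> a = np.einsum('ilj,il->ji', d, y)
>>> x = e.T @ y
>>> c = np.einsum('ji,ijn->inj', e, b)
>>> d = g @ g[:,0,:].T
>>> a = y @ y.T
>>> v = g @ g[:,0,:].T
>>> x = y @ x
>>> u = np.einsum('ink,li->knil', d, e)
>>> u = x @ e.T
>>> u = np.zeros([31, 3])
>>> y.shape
(3, 31)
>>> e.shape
(3, 31)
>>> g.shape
(31, 11, 2)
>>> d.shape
(31, 11, 31)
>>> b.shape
(31, 3, 3)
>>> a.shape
(3, 3)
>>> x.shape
(3, 31)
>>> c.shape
(31, 3, 3)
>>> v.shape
(31, 11, 31)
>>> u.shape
(31, 3)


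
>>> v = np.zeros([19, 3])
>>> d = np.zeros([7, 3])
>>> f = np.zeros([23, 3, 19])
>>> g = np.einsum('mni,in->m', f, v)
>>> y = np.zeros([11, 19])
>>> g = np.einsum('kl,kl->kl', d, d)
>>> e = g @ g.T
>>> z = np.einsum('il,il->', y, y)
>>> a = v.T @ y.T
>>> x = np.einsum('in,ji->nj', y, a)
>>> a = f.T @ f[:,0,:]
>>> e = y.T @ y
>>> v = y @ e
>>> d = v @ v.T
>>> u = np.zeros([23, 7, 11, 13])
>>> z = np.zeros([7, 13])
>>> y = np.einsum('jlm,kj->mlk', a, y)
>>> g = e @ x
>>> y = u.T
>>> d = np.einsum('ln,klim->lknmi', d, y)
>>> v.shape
(11, 19)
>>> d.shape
(11, 13, 11, 23, 7)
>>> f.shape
(23, 3, 19)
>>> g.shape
(19, 3)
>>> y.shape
(13, 11, 7, 23)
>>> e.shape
(19, 19)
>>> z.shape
(7, 13)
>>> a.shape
(19, 3, 19)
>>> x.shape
(19, 3)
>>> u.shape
(23, 7, 11, 13)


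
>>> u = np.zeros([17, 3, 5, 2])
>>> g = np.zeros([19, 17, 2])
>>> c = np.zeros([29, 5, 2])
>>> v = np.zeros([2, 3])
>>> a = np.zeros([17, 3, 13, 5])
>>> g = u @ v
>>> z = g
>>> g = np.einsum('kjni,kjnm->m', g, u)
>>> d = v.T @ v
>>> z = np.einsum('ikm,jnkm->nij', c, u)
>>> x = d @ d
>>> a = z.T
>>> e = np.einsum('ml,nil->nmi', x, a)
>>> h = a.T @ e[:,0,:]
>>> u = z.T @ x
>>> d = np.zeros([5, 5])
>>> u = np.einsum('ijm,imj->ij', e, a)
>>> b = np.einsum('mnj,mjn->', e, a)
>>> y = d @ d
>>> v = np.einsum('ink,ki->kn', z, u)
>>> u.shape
(17, 3)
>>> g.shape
(2,)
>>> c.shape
(29, 5, 2)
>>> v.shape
(17, 29)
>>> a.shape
(17, 29, 3)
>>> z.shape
(3, 29, 17)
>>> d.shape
(5, 5)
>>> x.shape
(3, 3)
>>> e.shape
(17, 3, 29)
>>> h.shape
(3, 29, 29)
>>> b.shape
()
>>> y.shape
(5, 5)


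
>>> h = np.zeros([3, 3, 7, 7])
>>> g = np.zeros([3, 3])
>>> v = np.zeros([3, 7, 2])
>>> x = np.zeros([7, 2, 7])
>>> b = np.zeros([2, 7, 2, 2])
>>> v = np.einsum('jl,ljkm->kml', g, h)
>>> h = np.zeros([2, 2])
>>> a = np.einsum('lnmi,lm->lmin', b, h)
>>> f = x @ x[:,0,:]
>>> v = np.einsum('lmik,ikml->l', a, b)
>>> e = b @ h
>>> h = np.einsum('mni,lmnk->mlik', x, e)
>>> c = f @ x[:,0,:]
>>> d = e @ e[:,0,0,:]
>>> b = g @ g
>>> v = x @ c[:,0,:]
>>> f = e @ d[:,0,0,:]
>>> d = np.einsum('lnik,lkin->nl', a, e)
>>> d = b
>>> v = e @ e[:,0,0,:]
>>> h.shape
(7, 2, 7, 2)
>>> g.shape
(3, 3)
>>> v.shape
(2, 7, 2, 2)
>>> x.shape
(7, 2, 7)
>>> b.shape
(3, 3)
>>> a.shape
(2, 2, 2, 7)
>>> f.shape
(2, 7, 2, 2)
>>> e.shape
(2, 7, 2, 2)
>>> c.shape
(7, 2, 7)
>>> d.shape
(3, 3)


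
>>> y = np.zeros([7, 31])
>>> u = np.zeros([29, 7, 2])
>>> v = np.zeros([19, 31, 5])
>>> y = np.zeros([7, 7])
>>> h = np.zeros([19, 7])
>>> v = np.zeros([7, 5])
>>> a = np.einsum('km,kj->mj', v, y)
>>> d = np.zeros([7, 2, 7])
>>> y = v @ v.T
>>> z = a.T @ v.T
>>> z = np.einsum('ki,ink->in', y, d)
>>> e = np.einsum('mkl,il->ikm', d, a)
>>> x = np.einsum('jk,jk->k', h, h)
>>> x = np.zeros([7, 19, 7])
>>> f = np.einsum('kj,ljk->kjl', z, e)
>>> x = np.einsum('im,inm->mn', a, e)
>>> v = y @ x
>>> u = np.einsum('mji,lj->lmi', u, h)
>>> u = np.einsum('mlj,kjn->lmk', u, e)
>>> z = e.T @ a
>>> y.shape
(7, 7)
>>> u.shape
(29, 19, 5)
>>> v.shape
(7, 2)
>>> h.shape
(19, 7)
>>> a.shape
(5, 7)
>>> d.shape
(7, 2, 7)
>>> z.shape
(7, 2, 7)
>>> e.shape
(5, 2, 7)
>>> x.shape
(7, 2)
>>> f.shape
(7, 2, 5)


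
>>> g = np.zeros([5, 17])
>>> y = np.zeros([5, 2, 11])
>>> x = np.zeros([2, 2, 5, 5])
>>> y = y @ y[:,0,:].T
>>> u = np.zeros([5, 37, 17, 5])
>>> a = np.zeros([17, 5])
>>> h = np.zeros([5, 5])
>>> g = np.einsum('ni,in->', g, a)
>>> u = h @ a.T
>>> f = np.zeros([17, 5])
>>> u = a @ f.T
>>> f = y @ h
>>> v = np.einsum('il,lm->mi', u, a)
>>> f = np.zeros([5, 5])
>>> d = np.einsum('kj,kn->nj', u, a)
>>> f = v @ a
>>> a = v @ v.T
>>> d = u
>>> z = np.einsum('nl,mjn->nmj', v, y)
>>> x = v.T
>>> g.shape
()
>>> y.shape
(5, 2, 5)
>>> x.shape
(17, 5)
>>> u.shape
(17, 17)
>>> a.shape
(5, 5)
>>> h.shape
(5, 5)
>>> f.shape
(5, 5)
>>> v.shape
(5, 17)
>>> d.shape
(17, 17)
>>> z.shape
(5, 5, 2)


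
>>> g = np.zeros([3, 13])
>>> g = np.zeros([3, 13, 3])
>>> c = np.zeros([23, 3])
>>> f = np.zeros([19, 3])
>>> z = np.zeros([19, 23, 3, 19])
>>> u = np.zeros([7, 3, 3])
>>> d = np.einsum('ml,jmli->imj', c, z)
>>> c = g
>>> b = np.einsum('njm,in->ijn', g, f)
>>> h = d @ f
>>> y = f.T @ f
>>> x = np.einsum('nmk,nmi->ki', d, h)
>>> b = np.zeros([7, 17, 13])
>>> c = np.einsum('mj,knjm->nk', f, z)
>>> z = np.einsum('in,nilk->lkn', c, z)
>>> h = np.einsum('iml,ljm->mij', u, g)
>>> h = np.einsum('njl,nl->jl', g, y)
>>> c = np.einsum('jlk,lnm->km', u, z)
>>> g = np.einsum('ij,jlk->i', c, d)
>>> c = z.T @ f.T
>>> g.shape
(3,)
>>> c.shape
(19, 19, 19)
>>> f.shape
(19, 3)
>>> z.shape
(3, 19, 19)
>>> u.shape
(7, 3, 3)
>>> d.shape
(19, 23, 19)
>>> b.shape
(7, 17, 13)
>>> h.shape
(13, 3)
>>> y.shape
(3, 3)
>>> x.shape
(19, 3)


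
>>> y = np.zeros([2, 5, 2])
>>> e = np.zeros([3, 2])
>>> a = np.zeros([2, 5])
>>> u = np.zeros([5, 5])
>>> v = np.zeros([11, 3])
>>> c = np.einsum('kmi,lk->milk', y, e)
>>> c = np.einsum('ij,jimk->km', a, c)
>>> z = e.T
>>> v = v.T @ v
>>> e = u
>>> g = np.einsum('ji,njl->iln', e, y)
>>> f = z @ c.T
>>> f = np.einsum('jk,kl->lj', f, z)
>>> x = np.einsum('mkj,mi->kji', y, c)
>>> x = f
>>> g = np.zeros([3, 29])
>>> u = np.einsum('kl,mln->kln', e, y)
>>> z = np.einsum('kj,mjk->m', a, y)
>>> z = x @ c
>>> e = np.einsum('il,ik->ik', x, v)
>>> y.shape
(2, 5, 2)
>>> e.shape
(3, 3)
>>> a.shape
(2, 5)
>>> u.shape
(5, 5, 2)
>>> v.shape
(3, 3)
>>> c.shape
(2, 3)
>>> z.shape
(3, 3)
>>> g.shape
(3, 29)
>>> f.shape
(3, 2)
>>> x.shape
(3, 2)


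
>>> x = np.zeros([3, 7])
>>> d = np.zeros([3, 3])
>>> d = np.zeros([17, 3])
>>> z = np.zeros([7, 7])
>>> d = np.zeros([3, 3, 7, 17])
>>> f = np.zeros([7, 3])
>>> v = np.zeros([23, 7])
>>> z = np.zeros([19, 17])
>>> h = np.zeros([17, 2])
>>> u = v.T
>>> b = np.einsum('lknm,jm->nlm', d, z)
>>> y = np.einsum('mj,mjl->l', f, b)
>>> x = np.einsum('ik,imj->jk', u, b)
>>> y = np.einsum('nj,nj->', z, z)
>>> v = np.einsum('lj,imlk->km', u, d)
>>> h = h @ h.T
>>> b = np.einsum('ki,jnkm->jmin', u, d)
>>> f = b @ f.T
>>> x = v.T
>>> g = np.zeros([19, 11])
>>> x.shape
(3, 17)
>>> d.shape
(3, 3, 7, 17)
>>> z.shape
(19, 17)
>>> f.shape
(3, 17, 23, 7)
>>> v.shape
(17, 3)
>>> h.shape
(17, 17)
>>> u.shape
(7, 23)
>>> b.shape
(3, 17, 23, 3)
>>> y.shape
()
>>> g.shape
(19, 11)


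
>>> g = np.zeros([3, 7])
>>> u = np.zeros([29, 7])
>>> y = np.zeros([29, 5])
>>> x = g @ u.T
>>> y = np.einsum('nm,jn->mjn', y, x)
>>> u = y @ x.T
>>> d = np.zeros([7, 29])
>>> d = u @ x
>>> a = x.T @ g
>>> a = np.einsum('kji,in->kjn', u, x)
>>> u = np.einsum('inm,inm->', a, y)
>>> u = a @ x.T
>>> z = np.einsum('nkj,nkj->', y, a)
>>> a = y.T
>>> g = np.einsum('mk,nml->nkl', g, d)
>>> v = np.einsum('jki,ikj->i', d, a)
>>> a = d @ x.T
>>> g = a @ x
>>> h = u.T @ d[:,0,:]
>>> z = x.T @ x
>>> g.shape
(5, 3, 29)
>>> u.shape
(5, 3, 3)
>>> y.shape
(5, 3, 29)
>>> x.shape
(3, 29)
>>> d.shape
(5, 3, 29)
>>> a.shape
(5, 3, 3)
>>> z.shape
(29, 29)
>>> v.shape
(29,)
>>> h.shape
(3, 3, 29)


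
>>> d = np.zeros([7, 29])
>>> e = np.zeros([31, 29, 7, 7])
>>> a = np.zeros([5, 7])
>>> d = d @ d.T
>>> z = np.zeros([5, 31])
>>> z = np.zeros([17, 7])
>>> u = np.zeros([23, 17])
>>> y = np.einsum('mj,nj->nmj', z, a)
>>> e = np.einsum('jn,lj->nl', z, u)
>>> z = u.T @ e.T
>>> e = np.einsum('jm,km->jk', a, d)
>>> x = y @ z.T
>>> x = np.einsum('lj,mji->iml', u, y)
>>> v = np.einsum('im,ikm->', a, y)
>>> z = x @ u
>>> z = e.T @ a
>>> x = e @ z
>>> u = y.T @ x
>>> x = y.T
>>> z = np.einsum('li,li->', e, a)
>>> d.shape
(7, 7)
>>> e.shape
(5, 7)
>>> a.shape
(5, 7)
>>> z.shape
()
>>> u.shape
(7, 17, 7)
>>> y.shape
(5, 17, 7)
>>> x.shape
(7, 17, 5)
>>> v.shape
()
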